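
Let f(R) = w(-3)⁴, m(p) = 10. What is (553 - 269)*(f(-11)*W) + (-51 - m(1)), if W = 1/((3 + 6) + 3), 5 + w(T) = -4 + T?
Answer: 490691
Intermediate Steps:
w(T) = -9 + T (w(T) = -5 + (-4 + T) = -9 + T)
f(R) = 20736 (f(R) = (-9 - 3)⁴ = (-12)⁴ = 20736)
W = 1/12 (W = 1/(9 + 3) = 1/12 ≈ 0.083333)
(553 - 269)*(f(-11)*W) + (-51 - m(1)) = (553 - 269)*(20736*(1/12)) + (-51 - 1*10) = 284*1728 + (-51 - 10) = 490752 - 61 = 490691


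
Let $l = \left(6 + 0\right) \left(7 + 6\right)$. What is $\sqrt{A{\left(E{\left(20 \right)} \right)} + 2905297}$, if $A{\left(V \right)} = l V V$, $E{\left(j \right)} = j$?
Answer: $\sqrt{2936497} \approx 1713.6$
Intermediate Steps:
$l = 78$ ($l = 6 \cdot 13 = 78$)
$A{\left(V \right)} = 78 V^{2}$ ($A{\left(V \right)} = 78 V V = 78 V^{2}$)
$\sqrt{A{\left(E{\left(20 \right)} \right)} + 2905297} = \sqrt{78 \cdot 20^{2} + 2905297} = \sqrt{78 \cdot 400 + 2905297} = \sqrt{31200 + 2905297} = \sqrt{2936497}$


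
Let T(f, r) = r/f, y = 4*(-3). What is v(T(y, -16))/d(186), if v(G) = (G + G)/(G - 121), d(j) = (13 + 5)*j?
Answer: -2/300483 ≈ -6.6560e-6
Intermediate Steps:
d(j) = 18*j
y = -12
v(G) = 2*G/(-121 + G) (v(G) = (2*G)/(-121 + G) = 2*G/(-121 + G))
v(T(y, -16))/d(186) = (2*(-16/(-12))/(-121 - 16/(-12)))/((18*186)) = (2*(-16*(-1/12))/(-121 - 16*(-1/12)))/3348 = (2*(4/3)/(-121 + 4/3))*(1/3348) = (2*(4/3)/(-359/3))*(1/3348) = (2*(4/3)*(-3/359))*(1/3348) = -8/359*1/3348 = -2/300483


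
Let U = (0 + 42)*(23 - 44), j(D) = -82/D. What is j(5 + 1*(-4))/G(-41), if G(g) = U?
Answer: 41/441 ≈ 0.092970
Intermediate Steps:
U = -882 (U = 42*(-21) = -882)
G(g) = -882
j(5 + 1*(-4))/G(-41) = -82/(5 + 1*(-4))/(-882) = -82/(5 - 4)*(-1/882) = -82/1*(-1/882) = -82*1*(-1/882) = -82*(-1/882) = 41/441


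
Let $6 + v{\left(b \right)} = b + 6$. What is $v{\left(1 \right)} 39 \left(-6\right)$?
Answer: $-234$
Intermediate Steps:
$v{\left(b \right)} = b$ ($v{\left(b \right)} = -6 + \left(b + 6\right) = -6 + \left(6 + b\right) = b$)
$v{\left(1 \right)} 39 \left(-6\right) = 1 \cdot 39 \left(-6\right) = 39 \left(-6\right) = -234$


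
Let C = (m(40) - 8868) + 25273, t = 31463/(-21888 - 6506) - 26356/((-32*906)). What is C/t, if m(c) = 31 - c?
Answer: -1687146038976/20477879 ≈ -82389.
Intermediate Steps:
t = -20477879/102899856 (t = 31463/(-28394) - 26356/(-28992) = 31463*(-1/28394) - 26356*(-1/28992) = -31463/28394 + 6589/7248 = -20477879/102899856 ≈ -0.19901)
C = 16396 (C = ((31 - 1*40) - 8868) + 25273 = ((31 - 40) - 8868) + 25273 = (-9 - 8868) + 25273 = -8877 + 25273 = 16396)
C/t = 16396/(-20477879/102899856) = 16396*(-102899856/20477879) = -1687146038976/20477879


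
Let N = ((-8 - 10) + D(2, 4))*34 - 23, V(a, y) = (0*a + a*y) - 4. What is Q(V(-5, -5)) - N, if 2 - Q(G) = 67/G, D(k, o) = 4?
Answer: 10454/21 ≈ 497.81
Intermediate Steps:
V(a, y) = -4 + a*y (V(a, y) = (0 + a*y) - 4 = a*y - 4 = -4 + a*y)
Q(G) = 2 - 67/G
N = -499 (N = ((-8 - 10) + 4)*34 - 23 = (-18 + 4)*34 - 23 = -14*34 - 23 = -476 - 23 = -499)
Q(V(-5, -5)) - N = (2 - 67/(-4 - 5*(-5))) - 1*(-499) = (2 - 67/(-4 + 25)) + 499 = (2 - 67/21) + 499 = -25/21 + 499 = 10454/21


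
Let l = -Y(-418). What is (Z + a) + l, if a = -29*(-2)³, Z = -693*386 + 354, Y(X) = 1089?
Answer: -268001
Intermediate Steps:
Z = -267144 (Z = -267498 + 354 = -267144)
l = -1089 (l = -1*1089 = -1089)
a = 232 (a = -29*(-8) = 232)
(Z + a) + l = (-267144 + 232) - 1089 = -266912 - 1089 = -268001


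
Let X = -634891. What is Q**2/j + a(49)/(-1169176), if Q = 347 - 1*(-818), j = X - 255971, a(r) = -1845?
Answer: -792595628105/520787234856 ≈ -1.5219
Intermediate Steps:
j = -890862 (j = -634891 - 255971 = -890862)
Q = 1165 (Q = 347 + 818 = 1165)
Q**2/j + a(49)/(-1169176) = 1165**2/(-890862) - 1845/(-1169176) = 1357225*(-1/890862) - 1845*(-1/1169176) = -1357225/890862 + 1845/1169176 = -792595628105/520787234856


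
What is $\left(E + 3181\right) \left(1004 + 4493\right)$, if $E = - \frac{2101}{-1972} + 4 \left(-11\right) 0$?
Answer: $\frac{34493856401}{1972} \approx 1.7492 \cdot 10^{7}$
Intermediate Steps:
$E = \frac{2101}{1972}$ ($E = \left(-2101\right) \left(- \frac{1}{1972}\right) - 0 = \frac{2101}{1972} + 0 = \frac{2101}{1972} \approx 1.0654$)
$\left(E + 3181\right) \left(1004 + 4493\right) = \left(\frac{2101}{1972} + 3181\right) \left(1004 + 4493\right) = \frac{6275033}{1972} \cdot 5497 = \frac{34493856401}{1972}$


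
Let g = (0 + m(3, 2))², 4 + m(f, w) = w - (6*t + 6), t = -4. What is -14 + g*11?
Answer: 2802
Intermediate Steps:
m(f, w) = 14 + w (m(f, w) = -4 + (w - (6*(-4) + 6)) = -4 + (w - (-24 + 6)) = -4 + (w - 1*(-18)) = -4 + (w + 18) = -4 + (18 + w) = 14 + w)
g = 256 (g = (0 + (14 + 2))² = (0 + 16)² = 16² = 256)
-14 + g*11 = -14 + 256*11 = -14 + 2816 = 2802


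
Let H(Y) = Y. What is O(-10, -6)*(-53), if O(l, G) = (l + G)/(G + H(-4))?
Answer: -424/5 ≈ -84.800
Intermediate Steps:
O(l, G) = (G + l)/(-4 + G) (O(l, G) = (l + G)/(G - 4) = (G + l)/(-4 + G))
O(-10, -6)*(-53) = ((-6 - 10)/(-4 - 6))*(-53) = (-16/(-10))*(-53) = -⅒*(-16)*(-53) = (8/5)*(-53) = -424/5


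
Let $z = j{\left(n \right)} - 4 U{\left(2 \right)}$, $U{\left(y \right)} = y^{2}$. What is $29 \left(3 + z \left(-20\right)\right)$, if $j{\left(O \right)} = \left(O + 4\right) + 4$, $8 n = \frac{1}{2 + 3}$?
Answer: $\frac{9425}{2} \approx 4712.5$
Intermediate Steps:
$n = \frac{1}{40}$ ($n = \frac{1}{8 \left(2 + 3\right)} = \frac{1}{8 \cdot 5} = \frac{1}{8} \cdot \frac{1}{5} = \frac{1}{40} \approx 0.025$)
$j{\left(O \right)} = 8 + O$ ($j{\left(O \right)} = \left(4 + O\right) + 4 = 8 + O$)
$z = - \frac{319}{40}$ ($z = \left(8 + \frac{1}{40}\right) - 4 \cdot 2^{2} = \frac{321}{40} - 16 = - \frac{319}{40} \approx -7.975$)
$29 \left(3 + z \left(-20\right)\right) = 29 \left(3 - - \frac{319}{2}\right) = 29 \left(3 + \frac{319}{2}\right) = 29 \cdot \frac{325}{2} = \frac{9425}{2}$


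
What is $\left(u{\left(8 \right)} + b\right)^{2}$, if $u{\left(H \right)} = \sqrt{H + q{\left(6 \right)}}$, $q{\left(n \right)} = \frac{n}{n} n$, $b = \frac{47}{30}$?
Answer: $\frac{14809}{900} + \frac{47 \sqrt{14}}{15} \approx 28.178$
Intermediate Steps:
$b = \frac{47}{30}$ ($b = 47 \cdot \frac{1}{30} = \frac{47}{30} \approx 1.5667$)
$q{\left(n \right)} = n$ ($q{\left(n \right)} = 1 n = n$)
$u{\left(H \right)} = \sqrt{6 + H}$ ($u{\left(H \right)} = \sqrt{H + 6} = \sqrt{6 + H}$)
$\left(u{\left(8 \right)} + b\right)^{2} = \left(\sqrt{6 + 8} + \frac{47}{30}\right)^{2} = \left(\sqrt{14} + \frac{47}{30}\right)^{2} = \left(\frac{47}{30} + \sqrt{14}\right)^{2}$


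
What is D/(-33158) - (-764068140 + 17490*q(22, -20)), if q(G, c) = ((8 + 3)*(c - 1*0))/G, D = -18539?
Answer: 25340770738859/33158 ≈ 7.6424e+8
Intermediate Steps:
q(G, c) = 11*c/G (q(G, c) = (11*(c + 0))/G = (11*c)/G = 11*c/G)
D/(-33158) - (-764068140 + 17490*q(22, -20)) = -18539/(-33158) - 17490/(1/(11*(-20)/22 - 43686)) = -18539*(-1/33158) - 17490/(1/(11*(-20)*(1/22) - 43686)) = 18539/33158 - 17490/(1/(-10 - 43686)) = 18539/33158 - 17490/(1/(-43696)) = 18539/33158 - 17490/(-1/43696) = 18539/33158 - 17490*(-43696) = 18539/33158 + 764243040 = 25340770738859/33158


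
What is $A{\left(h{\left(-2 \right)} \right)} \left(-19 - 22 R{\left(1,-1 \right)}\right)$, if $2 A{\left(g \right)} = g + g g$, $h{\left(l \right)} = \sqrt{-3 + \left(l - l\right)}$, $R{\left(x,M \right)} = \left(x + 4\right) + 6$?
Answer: $\frac{783}{2} - \frac{261 i \sqrt{3}}{2} \approx 391.5 - 226.03 i$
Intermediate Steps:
$R{\left(x,M \right)} = 10 + x$ ($R{\left(x,M \right)} = \left(4 + x\right) + 6 = 10 + x$)
$h{\left(l \right)} = i \sqrt{3}$ ($h{\left(l \right)} = \sqrt{-3 + 0} = \sqrt{-3} = i \sqrt{3}$)
$A{\left(g \right)} = \frac{g}{2} + \frac{g^{2}}{2}$ ($A{\left(g \right)} = \frac{g + g g}{2} = \frac{g + g^{2}}{2} = \frac{g}{2} + \frac{g^{2}}{2}$)
$A{\left(h{\left(-2 \right)} \right)} \left(-19 - 22 R{\left(1,-1 \right)}\right) = \frac{i \sqrt{3} \left(1 + i \sqrt{3}\right)}{2} \left(-19 - 22 \left(10 + 1\right)\right) = \frac{i \sqrt{3} \left(1 + i \sqrt{3}\right)}{2} \left(-19 - 242\right) = \frac{i \sqrt{3} \left(1 + i \sqrt{3}\right)}{2} \left(-261\right) = - \frac{261 i \sqrt{3} \left(1 + i \sqrt{3}\right)}{2}$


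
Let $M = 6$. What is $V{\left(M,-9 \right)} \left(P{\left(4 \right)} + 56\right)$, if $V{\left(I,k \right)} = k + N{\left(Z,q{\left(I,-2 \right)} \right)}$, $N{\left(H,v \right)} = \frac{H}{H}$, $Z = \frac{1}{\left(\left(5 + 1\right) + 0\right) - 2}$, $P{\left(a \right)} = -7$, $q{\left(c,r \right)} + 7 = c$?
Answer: $-392$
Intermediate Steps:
$q{\left(c,r \right)} = -7 + c$
$Z = \frac{1}{4}$ ($Z = \frac{1}{\left(6 + 0\right) - 2} = \frac{1}{6 - 2} = \frac{1}{4} \approx 0.25$)
$N{\left(H,v \right)} = 1$
$V{\left(I,k \right)} = 1 + k$ ($V{\left(I,k \right)} = k + 1 = 1 + k$)
$V{\left(M,-9 \right)} \left(P{\left(4 \right)} + 56\right) = \left(1 - 9\right) \left(-7 + 56\right) = \left(-8\right) 49 = -392$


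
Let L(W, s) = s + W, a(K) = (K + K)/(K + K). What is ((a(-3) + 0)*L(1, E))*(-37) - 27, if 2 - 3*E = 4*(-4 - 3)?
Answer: -434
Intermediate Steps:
E = 10 (E = ⅔ - 4*(-4 - 3)/3 = ⅔ - 4*(-7)/3 = ⅔ - ⅓*(-28) = ⅔ + 28/3 = 10)
a(K) = 1 (a(K) = (2*K)/((2*K)) = (2*K)*(1/(2*K)) = 1)
L(W, s) = W + s
((a(-3) + 0)*L(1, E))*(-37) - 27 = ((1 + 0)*(1 + 10))*(-37) - 27 = (1*11)*(-37) - 27 = 11*(-37) - 27 = -407 - 27 = -434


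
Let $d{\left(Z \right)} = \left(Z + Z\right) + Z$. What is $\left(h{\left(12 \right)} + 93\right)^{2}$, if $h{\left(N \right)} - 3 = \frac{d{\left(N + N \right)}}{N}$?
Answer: $10404$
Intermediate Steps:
$d{\left(Z \right)} = 3 Z$ ($d{\left(Z \right)} = 2 Z + Z = 3 Z$)
$h{\left(N \right)} = 9$ ($h{\left(N \right)} = 3 + \frac{3 \left(N + N\right)}{N} = 3 + \frac{3 \cdot 2 N}{N} = 3 + \frac{6 N}{N} = 3 + 6 = 9$)
$\left(h{\left(12 \right)} + 93\right)^{2} = \left(9 + 93\right)^{2} = 102^{2} = 10404$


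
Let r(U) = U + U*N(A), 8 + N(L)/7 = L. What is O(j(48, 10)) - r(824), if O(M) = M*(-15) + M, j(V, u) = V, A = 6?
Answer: 10040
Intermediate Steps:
N(L) = -56 + 7*L
r(U) = -13*U (r(U) = U + U*(-56 + 7*6) = U + U*(-56 + 42) = U + U*(-14) = U - 14*U = -13*U)
O(M) = -14*M (O(M) = -15*M + M = -14*M)
O(j(48, 10)) - r(824) = -14*48 - (-13)*824 = -672 - 1*(-10712) = -672 + 10712 = 10040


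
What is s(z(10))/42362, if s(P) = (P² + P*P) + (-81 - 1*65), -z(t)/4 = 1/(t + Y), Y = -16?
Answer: -653/190629 ≈ -0.0034255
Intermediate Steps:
z(t) = -4/(-16 + t) (z(t) = -4/(t - 16) = -4/(-16 + t))
s(P) = -146 + 2*P² (s(P) = (P² + P²) + (-81 - 65) = 2*P² - 146 = -146 + 2*P²)
s(z(10))/42362 = (-146 + 2*(-4/(-16 + 10))²)/42362 = (-146 + 2*(-4/(-6))²)*(1/42362) = (-146 + 2*(-4*(-⅙))²)*(1/42362) = (-146 + 2*(⅔)²)*(1/42362) = (-146 + 2*(4/9))*(1/42362) = (-146 + 8/9)*(1/42362) = -1306/9*1/42362 = -653/190629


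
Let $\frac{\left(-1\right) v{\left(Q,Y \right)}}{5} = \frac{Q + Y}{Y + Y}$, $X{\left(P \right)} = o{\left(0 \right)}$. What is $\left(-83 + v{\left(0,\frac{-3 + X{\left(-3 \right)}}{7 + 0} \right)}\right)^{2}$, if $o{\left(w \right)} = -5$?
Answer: $\frac{29241}{4} \approx 7310.3$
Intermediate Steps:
$X{\left(P \right)} = -5$
$v{\left(Q,Y \right)} = - \frac{5 \left(Q + Y\right)}{2 Y}$ ($v{\left(Q,Y \right)} = - 5 \frac{Q + Y}{Y + Y} = - 5 \frac{Q + Y}{2 Y} = - \frac{5 \left(Q + Y\right)}{2 Y}$)
$\left(-83 + v{\left(0,\frac{-3 + X{\left(-3 \right)}}{7 + 0} \right)}\right)^{2} = \left(-83 + \frac{5 \left(\left(-1\right) 0 - \frac{-3 - 5}{7 + 0}\right)}{2 \frac{-3 - 5}{7 + 0}}\right)^{2} = \left(-83 + \frac{5 \left(0 - - \frac{8}{7}\right)}{2 \left(- \frac{8}{7}\right)}\right)^{2} = \left(-83 + \frac{5}{2} \left(- \frac{7}{8}\right) \left(0 + \frac{8}{7}\right)\right)^{2} = \left(-83 + \frac{5}{2} \left(- \frac{7}{8}\right) \frac{8}{7}\right)^{2} = \left(-83 - \frac{5}{2}\right)^{2} = \left(- \frac{171}{2}\right)^{2} = \frac{29241}{4}$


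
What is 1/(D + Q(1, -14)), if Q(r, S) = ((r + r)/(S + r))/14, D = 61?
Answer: 91/5550 ≈ 0.016396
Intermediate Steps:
Q(r, S) = r/(7*(S + r)) (Q(r, S) = ((2*r)/(S + r))*(1/14) = (2*r/(S + r))*(1/14) = r/(7*(S + r)))
1/(D + Q(1, -14)) = 1/(61 + (⅐)*1/(-14 + 1)) = 1/(61 + (⅐)*1/(-13)) = 1/(61 + (⅐)*1*(-1/13)) = 1/(61 - 1/91) = 1/(5550/91) = 91/5550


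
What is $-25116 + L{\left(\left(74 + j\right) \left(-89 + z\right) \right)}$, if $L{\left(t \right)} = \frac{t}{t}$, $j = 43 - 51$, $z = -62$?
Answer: $-25115$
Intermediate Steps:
$j = -8$ ($j = 43 - 51 = -8$)
$L{\left(t \right)} = 1$
$-25116 + L{\left(\left(74 + j\right) \left(-89 + z\right) \right)} = -25116 + 1 = -25115$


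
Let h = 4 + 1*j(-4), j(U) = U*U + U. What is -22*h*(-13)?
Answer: 4576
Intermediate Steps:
j(U) = U + U**2 (j(U) = U**2 + U = U + U**2)
h = 16 (h = 4 + 1*(-4*(1 - 4)) = 4 + 1*(-4*(-3)) = 4 + 1*12 = 4 + 12 = 16)
-22*h*(-13) = -22*16*(-13) = -352*(-13) = 4576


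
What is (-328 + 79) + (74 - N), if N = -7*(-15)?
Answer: -280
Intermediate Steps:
N = 105
(-328 + 79) + (74 - N) = (-328 + 79) + (74 - 1*105) = -249 + (74 - 105) = -249 - 31 = -280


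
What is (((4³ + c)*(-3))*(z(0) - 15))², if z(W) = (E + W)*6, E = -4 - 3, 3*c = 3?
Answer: 123543225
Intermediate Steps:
c = 1 (c = (⅓)*3 = 1)
E = -7
z(W) = -42 + 6*W (z(W) = (-7 + W)*6 = -42 + 6*W)
(((4³ + c)*(-3))*(z(0) - 15))² = (((4³ + 1)*(-3))*((-42 + 6*0) - 15))² = (((64 + 1)*(-3))*((-42 + 0) - 15))² = ((65*(-3))*(-42 - 15))² = (-195*(-57))² = 11115² = 123543225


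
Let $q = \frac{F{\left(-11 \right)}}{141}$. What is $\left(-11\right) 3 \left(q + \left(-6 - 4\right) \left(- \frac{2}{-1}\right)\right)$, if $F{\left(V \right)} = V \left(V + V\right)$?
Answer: $\frac{28358}{47} \approx 603.36$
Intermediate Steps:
$F{\left(V \right)} = 2 V^{2}$ ($F{\left(V \right)} = V 2 V = 2 V^{2}$)
$q = \frac{242}{141}$ ($q = \frac{2 \left(-11\right)^{2}}{141} = 2 \cdot 121 \cdot \frac{1}{141} = 242 \cdot \frac{1}{141} = \frac{242}{141} \approx 1.7163$)
$\left(-11\right) 3 \left(q + \left(-6 - 4\right) \left(- \frac{2}{-1}\right)\right) = \left(-11\right) 3 \left(\frac{242}{141} + \left(-6 - 4\right) \left(- \frac{2}{-1}\right)\right) = - 33 \left(\frac{242}{141} - 10 \left(\left(-2\right) \left(-1\right)\right)\right) = - 33 \left(\frac{242}{141} - 20\right) = \left(-33\right) \left(- \frac{2578}{141}\right) = \frac{28358}{47}$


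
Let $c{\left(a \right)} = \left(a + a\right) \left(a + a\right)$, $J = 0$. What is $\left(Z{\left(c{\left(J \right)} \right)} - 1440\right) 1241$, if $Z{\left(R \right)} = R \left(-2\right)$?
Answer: $-1787040$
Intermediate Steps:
$c{\left(a \right)} = 4 a^{2}$ ($c{\left(a \right)} = 2 a 2 a = 4 a^{2}$)
$Z{\left(R \right)} = - 2 R$
$\left(Z{\left(c{\left(J \right)} \right)} - 1440\right) 1241 = \left(- 2 \cdot 4 \cdot 0^{2} - 1440\right) 1241 = \left(- 2 \cdot 4 \cdot 0 - 1440\right) 1241 = \left(\left(-2\right) 0 - 1440\right) 1241 = \left(0 - 1440\right) 1241 = \left(-1440\right) 1241 = -1787040$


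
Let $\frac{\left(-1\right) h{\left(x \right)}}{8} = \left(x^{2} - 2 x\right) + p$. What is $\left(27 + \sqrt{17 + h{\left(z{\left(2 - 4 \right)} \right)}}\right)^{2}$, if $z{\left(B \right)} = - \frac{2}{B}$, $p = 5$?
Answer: $\left(27 + i \sqrt{15}\right)^{2} \approx 714.0 + 209.14 i$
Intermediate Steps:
$h{\left(x \right)} = -40 - 8 x^{2} + 16 x$ ($h{\left(x \right)} = - 8 \left(\left(x^{2} - 2 x\right) + 5\right) = - 8 \left(5 + x^{2} - 2 x\right) = -40 - 8 x^{2} + 16 x$)
$\left(27 + \sqrt{17 + h{\left(z{\left(2 - 4 \right)} \right)}}\right)^{2} = \left(27 + \sqrt{17 - \left(40 + 8 \frac{4}{\left(2 - 4\right)^{2}} - - \frac{32}{2 - 4}\right)}\right)^{2} = \left(27 + \sqrt{17 - \left(40 + 8 \cdot 1^{2} - - \frac{32}{-2}\right)}\right)^{2} = \left(27 + \sqrt{17 - \left(40 + 8 - \left(-32\right) \left(- \frac{1}{2}\right)\right)}\right)^{2} = \left(27 + \sqrt{17 - \left(24 + 8\right)}\right)^{2} = \left(27 + \sqrt{17 - 32}\right)^{2} = \left(27 + \sqrt{-15}\right)^{2} = \left(27 + i \sqrt{15}\right)^{2}$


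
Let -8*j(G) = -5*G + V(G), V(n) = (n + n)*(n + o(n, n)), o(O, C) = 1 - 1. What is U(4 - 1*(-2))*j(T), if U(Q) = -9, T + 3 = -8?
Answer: 2673/8 ≈ 334.13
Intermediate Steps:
T = -11 (T = -3 - 8 = -11)
o(O, C) = 0
V(n) = 2*n² (V(n) = (n + n)*(n + 0) = (2*n)*n = 2*n²)
j(G) = -G²/4 + 5*G/8 (j(G) = -(-5*G + 2*G²)/8 = -G²/4 + 5*G/8)
U(4 - 1*(-2))*j(T) = -9*(-11)*(5 - 2*(-11))/8 = -9*(-11)*(5 + 22)/8 = -9*(-11)*27/8 = -9*(-297/8) = 2673/8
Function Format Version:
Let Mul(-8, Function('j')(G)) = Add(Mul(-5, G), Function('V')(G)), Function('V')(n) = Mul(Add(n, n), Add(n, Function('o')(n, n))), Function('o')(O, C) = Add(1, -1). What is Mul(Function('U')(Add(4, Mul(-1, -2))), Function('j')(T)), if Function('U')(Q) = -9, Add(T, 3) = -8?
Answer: Rational(2673, 8) ≈ 334.13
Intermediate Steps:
T = -11 (T = Add(-3, -8) = -11)
Function('o')(O, C) = 0
Function('V')(n) = Mul(2, Pow(n, 2)) (Function('V')(n) = Mul(Add(n, n), Add(n, 0)) = Mul(Mul(2, n), n) = Mul(2, Pow(n, 2)))
Function('j')(G) = Add(Mul(Rational(-1, 4), Pow(G, 2)), Mul(Rational(5, 8), G)) (Function('j')(G) = Mul(Rational(-1, 8), Add(Mul(-5, G), Mul(2, Pow(G, 2)))) = Add(Mul(Rational(-1, 4), Pow(G, 2)), Mul(Rational(5, 8), G)))
Mul(Function('U')(Add(4, Mul(-1, -2))), Function('j')(T)) = Mul(-9, Mul(Rational(1, 8), -11, Add(5, Mul(-2, -11)))) = Mul(-9, Mul(Rational(1, 8), -11, Add(5, 22))) = Mul(-9, Mul(Rational(1, 8), -11, 27)) = Mul(-9, Rational(-297, 8)) = Rational(2673, 8)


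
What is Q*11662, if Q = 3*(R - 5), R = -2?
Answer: -244902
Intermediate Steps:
Q = -21 (Q = 3*(-2 - 5) = 3*(-7) = -21)
Q*11662 = -21*11662 = -244902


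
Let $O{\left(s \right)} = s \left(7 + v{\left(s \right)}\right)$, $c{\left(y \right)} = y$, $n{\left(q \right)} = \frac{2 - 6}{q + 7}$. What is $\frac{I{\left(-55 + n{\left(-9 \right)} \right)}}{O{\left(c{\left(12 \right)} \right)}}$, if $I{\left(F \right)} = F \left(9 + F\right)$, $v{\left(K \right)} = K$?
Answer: $\frac{583}{57} \approx 10.228$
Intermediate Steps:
$n{\left(q \right)} = - \frac{4}{7 + q}$
$O{\left(s \right)} = s \left(7 + s\right)$
$\frac{I{\left(-55 + n{\left(-9 \right)} \right)}}{O{\left(c{\left(12 \right)} \right)}} = \frac{\left(-55 - \frac{4}{7 - 9}\right) \left(9 - \left(55 + \frac{4}{7 - 9}\right)\right)}{12 \left(7 + 12\right)} = \frac{\left(-55 - \frac{4}{-2}\right) \left(9 - \left(55 + \frac{4}{-2}\right)\right)}{12 \cdot 19} = \frac{\left(-55 - -2\right) \left(9 - 53\right)}{228} = \left(-55 + 2\right) \left(9 + \left(-55 + 2\right)\right) \frac{1}{228} = - 53 \left(9 - 53\right) \frac{1}{228} = \left(-53\right) \left(-44\right) \frac{1}{228} = 2332 \cdot \frac{1}{228} = \frac{583}{57}$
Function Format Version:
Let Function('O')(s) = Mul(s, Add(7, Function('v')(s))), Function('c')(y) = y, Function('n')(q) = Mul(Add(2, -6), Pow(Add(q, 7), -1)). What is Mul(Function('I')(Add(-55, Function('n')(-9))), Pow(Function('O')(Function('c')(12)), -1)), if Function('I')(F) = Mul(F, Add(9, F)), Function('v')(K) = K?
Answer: Rational(583, 57) ≈ 10.228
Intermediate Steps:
Function('n')(q) = Mul(-4, Pow(Add(7, q), -1))
Function('O')(s) = Mul(s, Add(7, s))
Mul(Function('I')(Add(-55, Function('n')(-9))), Pow(Function('O')(Function('c')(12)), -1)) = Mul(Mul(Add(-55, Mul(-4, Pow(Add(7, -9), -1))), Add(9, Add(-55, Mul(-4, Pow(Add(7, -9), -1))))), Pow(Mul(12, Add(7, 12)), -1)) = Mul(Mul(Add(-55, Mul(-4, Pow(-2, -1))), Add(9, Add(-55, Mul(-4, Pow(-2, -1))))), Pow(Mul(12, 19), -1)) = Mul(Mul(Add(-55, Mul(-4, Rational(-1, 2))), Add(9, Add(-55, Mul(-4, Rational(-1, 2))))), Pow(228, -1)) = Mul(Mul(Add(-55, 2), Add(9, Add(-55, 2))), Rational(1, 228)) = Mul(Mul(-53, Add(9, -53)), Rational(1, 228)) = Mul(Mul(-53, -44), Rational(1, 228)) = Mul(2332, Rational(1, 228)) = Rational(583, 57)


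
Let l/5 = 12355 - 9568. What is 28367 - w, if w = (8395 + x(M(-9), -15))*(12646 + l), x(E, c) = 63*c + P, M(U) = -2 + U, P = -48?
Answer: -196724195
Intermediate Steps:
l = 13935 (l = 5*(12355 - 9568) = 5*2787 = 13935)
x(E, c) = -48 + 63*c (x(E, c) = 63*c - 48 = -48 + 63*c)
w = 196752562 (w = (8395 + (-48 + 63*(-15)))*(12646 + 13935) = (8395 + (-48 - 945))*26581 = (8395 - 993)*26581 = 7402*26581 = 196752562)
28367 - w = 28367 - 1*196752562 = 28367 - 196752562 = -196724195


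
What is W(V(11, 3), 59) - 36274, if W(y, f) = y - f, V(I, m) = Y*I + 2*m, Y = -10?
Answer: -36437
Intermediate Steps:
V(I, m) = -10*I + 2*m
W(V(11, 3), 59) - 36274 = ((-10*11 + 2*3) - 1*59) - 36274 = ((-110 + 6) - 59) - 36274 = (-104 - 59) - 36274 = -163 - 36274 = -36437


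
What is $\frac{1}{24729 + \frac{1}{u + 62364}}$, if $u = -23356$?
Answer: $\frac{39008}{964628833} \approx 4.0438 \cdot 10^{-5}$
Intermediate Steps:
$\frac{1}{24729 + \frac{1}{u + 62364}} = \frac{1}{24729 + \frac{1}{-23356 + 62364}} = \frac{1}{24729 + \frac{1}{39008}} = \frac{1}{\frac{964628833}{39008}} = \frac{39008}{964628833}$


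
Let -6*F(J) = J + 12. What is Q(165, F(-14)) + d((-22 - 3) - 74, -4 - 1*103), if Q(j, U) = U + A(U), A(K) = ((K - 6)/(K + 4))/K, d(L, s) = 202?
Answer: 7738/39 ≈ 198.41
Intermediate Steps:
A(K) = (-6 + K)/(K*(4 + K)) (A(K) = ((-6 + K)/(4 + K))/K = (-6 + K)/(K*(4 + K)))
F(J) = -2 - J/6 (F(J) = -(J + 12)/6 = -(12 + J)/6 = -2 - J/6)
Q(j, U) = U + (-6 + U)/(U*(4 + U))
Q(165, F(-14)) + d((-22 - 3) - 74, -4 - 1*103) = (-6 + (-2 - 1/6*(-14)) + (-2 - 1/6*(-14))**2*(4 + (-2 - 1/6*(-14))))/((-2 - 1/6*(-14))*(4 + (-2 - 1/6*(-14)))) + 202 = (-6 + (-2 + 7/3) + (-2 + 7/3)**2*(4 + (-2 + 7/3)))/((-2 + 7/3)*(4 + (-2 + 7/3))) + 202 = (-6 + 1/3 + (1/3)**2*(4 + 1/3))/((1/3)*(4 + 1/3)) + 202 = 3*(-6 + 1/3 + (1/9)*(13/3))/(13/3) + 202 = 3*(3/13)*(-6 + 1/3 + 13/27) + 202 = 3*(3/13)*(-140/27) + 202 = -140/39 + 202 = 7738/39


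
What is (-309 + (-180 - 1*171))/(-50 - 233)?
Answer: 660/283 ≈ 2.3322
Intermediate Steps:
(-309 + (-180 - 1*171))/(-50 - 233) = (-309 + (-180 - 171))/(-283) = (-309 - 351)*(-1/283) = -660*(-1/283) = 660/283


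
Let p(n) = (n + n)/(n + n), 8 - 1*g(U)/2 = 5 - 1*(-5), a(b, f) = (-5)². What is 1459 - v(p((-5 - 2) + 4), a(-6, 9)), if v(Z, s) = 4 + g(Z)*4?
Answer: 1471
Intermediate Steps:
a(b, f) = 25
g(U) = -4 (g(U) = 16 - 2*(5 - 1*(-5)) = 16 - 2*(5 + 5) = 16 - 2*10 = 16 - 20 = -4)
p(n) = 1 (p(n) = (2*n)/((2*n)) = (2*n)*(1/(2*n)) = 1)
v(Z, s) = -12 (v(Z, s) = 4 - 4*4 = 4 - 16 = -12)
1459 - v(p((-5 - 2) + 4), a(-6, 9)) = 1459 - 1*(-12) = 1459 + 12 = 1471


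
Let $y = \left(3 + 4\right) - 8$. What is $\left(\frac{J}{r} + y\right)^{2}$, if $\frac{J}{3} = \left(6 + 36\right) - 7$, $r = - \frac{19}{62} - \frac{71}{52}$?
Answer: $\frac{24137569}{5929} \approx 4071.1$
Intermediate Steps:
$r = - \frac{2695}{1612}$ ($r = \left(-19\right) \frac{1}{62} - \frac{71}{52} = - \frac{19}{62} - \frac{71}{52} = - \frac{2695}{1612} \approx -1.6718$)
$J = 105$ ($J = 3 \left(\left(6 + 36\right) - 7\right) = 3 \left(42 - 7\right) = 3 \cdot 35 = 105$)
$y = -1$ ($y = 7 - 8 = -1$)
$\left(\frac{J}{r} + y\right)^{2} = \left(\frac{105}{- \frac{2695}{1612}} - 1\right)^{2} = \left(105 \left(- \frac{1612}{2695}\right) - 1\right)^{2} = \left(- \frac{4836}{77} - 1\right)^{2} = \left(- \frac{4913}{77}\right)^{2} = \frac{24137569}{5929}$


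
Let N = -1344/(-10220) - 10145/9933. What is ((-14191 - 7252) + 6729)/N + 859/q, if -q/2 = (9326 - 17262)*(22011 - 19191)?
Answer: 2387727796611690319/144398974064640 ≈ 16536.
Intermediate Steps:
q = 44759040 (q = -2*(9326 - 17262)*(22011 - 19191) = -(-15872)*2820 = -2*(-22379520) = 44759040)
N = -3226141/3625545 (N = -1344*(-1/10220) - 10145*1/9933 = 48/365 - 10145/9933 = -3226141/3625545 ≈ -0.88984)
((-14191 - 7252) + 6729)/N + 859/q = ((-14191 - 7252) + 6729)/(-3226141/3625545) + 859/44759040 = (-21443 + 6729)*(-3625545/3226141) + 859*(1/44759040) = -14714*(-3625545/3226141) + 859/44759040 = 53346269130/3226141 + 859/44759040 = 2387727796611690319/144398974064640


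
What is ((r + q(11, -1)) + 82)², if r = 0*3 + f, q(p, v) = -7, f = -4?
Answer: 5041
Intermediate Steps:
r = -4 (r = 0*3 - 4 = 0 - 4 = -4)
((r + q(11, -1)) + 82)² = ((-4 - 7) + 82)² = (-11 + 82)² = 71² = 5041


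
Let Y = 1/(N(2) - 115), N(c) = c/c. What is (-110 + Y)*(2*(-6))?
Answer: 25082/19 ≈ 1320.1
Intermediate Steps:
N(c) = 1
Y = -1/114 (Y = 1/(1 - 115) = 1/(-114) = -1/114 ≈ -0.0087719)
(-110 + Y)*(2*(-6)) = (-110 - 1/114)*(2*(-6)) = -12541/114*(-12) = 25082/19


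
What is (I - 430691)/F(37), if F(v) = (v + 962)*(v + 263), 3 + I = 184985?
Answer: -27301/33300 ≈ -0.81985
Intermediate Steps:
I = 184982 (I = -3 + 184985 = 184982)
F(v) = (263 + v)*(962 + v) (F(v) = (962 + v)*(263 + v) = (263 + v)*(962 + v))
(I - 430691)/F(37) = (184982 - 430691)/(253006 + 37² + 1225*37) = -245709/(253006 + 1369 + 45325) = -245709/299700 = -245709*1/299700 = -27301/33300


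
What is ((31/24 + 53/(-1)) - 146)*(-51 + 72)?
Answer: -33215/8 ≈ -4151.9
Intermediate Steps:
((31/24 + 53/(-1)) - 146)*(-51 + 72) = ((31*(1/24) + 53*(-1)) - 146)*21 = ((31/24 - 53) - 146)*21 = (-1241/24 - 146)*21 = -4745/24*21 = -33215/8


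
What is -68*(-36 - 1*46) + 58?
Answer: 5634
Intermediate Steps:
-68*(-36 - 1*46) + 58 = -68*(-36 - 46) + 58 = -68*(-82) + 58 = 5576 + 58 = 5634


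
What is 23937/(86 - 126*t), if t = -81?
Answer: 23937/10292 ≈ 2.3258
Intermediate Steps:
23937/(86 - 126*t) = 23937/(86 - 126*(-81)) = 23937/(86 + 10206) = 23937/10292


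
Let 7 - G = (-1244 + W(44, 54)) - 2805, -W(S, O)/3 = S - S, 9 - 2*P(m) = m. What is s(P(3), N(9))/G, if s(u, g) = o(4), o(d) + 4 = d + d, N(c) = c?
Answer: 1/1014 ≈ 0.00098619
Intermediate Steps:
o(d) = -4 + 2*d (o(d) = -4 + (d + d) = -4 + 2*d)
P(m) = 9/2 - m/2
s(u, g) = 4 (s(u, g) = -4 + 2*4 = -4 + 8 = 4)
W(S, O) = 0 (W(S, O) = -3*(S - S) = -3*0 = 0)
G = 4056 (G = 7 - ((-1244 + 0) - 2805) = 7 - (-1244 - 2805) = 7 - 1*(-4049) = 7 + 4049 = 4056)
s(P(3), N(9))/G = 4/4056 = 4*(1/4056) = 1/1014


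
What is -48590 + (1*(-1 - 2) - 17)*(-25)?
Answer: -48090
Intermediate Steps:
-48590 + (1*(-1 - 2) - 17)*(-25) = -48590 + (1*(-3) - 17)*(-25) = -48590 + (-3 - 17)*(-25) = -48590 - 20*(-25) = -48590 + 500 = -48090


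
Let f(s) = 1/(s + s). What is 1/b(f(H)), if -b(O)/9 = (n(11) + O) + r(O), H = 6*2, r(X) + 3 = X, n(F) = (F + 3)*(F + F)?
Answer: -4/10983 ≈ -0.00036420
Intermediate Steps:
n(F) = 2*F*(3 + F) (n(F) = (3 + F)*(2*F) = 2*F*(3 + F))
r(X) = -3 + X
H = 12
f(s) = 1/(2*s)
b(O) = -2745 - 18*O (b(O) = -9*((2*11*(3 + 11) + O) + (-3 + O)) = -9*((2*11*14 + O) + (-3 + O)) = -9*((308 + O) + (-3 + O)) = -9*(305 + 2*O) = -2745 - 18*O)
1/b(f(H)) = 1/(-2745 - 9/12) = 1/(-2745 - 18*1/24) = 1/(-2745 - ¾) = 1/(-10983/4) = -4/10983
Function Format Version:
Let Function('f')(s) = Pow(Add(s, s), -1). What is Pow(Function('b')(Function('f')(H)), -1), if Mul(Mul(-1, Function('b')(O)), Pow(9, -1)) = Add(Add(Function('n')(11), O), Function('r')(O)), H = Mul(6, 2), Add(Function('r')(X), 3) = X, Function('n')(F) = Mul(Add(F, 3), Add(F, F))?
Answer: Rational(-4, 10983) ≈ -0.00036420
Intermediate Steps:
Function('n')(F) = Mul(2, F, Add(3, F)) (Function('n')(F) = Mul(Add(3, F), Mul(2, F)) = Mul(2, F, Add(3, F)))
Function('r')(X) = Add(-3, X)
H = 12
Function('f')(s) = Mul(Rational(1, 2), Pow(s, -1)) (Function('f')(s) = Pow(Mul(2, s), -1) = Mul(Rational(1, 2), Pow(s, -1)))
Function('b')(O) = Add(-2745, Mul(-18, O)) (Function('b')(O) = Mul(-9, Add(Add(Mul(2, 11, Add(3, 11)), O), Add(-3, O))) = Mul(-9, Add(Add(Mul(2, 11, 14), O), Add(-3, O))) = Mul(-9, Add(Add(308, O), Add(-3, O))) = Mul(-9, Add(305, Mul(2, O))) = Add(-2745, Mul(-18, O)))
Pow(Function('b')(Function('f')(H)), -1) = Pow(Add(-2745, Mul(-18, Mul(Rational(1, 2), Pow(12, -1)))), -1) = Pow(Add(-2745, Mul(-18, Mul(Rational(1, 2), Rational(1, 12)))), -1) = Pow(Add(-2745, Mul(-18, Rational(1, 24))), -1) = Pow(Add(-2745, Rational(-3, 4)), -1) = Pow(Rational(-10983, 4), -1) = Rational(-4, 10983)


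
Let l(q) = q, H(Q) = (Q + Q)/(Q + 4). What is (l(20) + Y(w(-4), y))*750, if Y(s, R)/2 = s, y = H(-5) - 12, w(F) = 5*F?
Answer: -15000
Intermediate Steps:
H(Q) = 2*Q/(4 + Q) (H(Q) = (2*Q)/(4 + Q) = 2*Q/(4 + Q))
y = -2 (y = 2*(-5)/(4 - 5) - 12 = 2*(-5)/(-1) - 12 = 2*(-5)*(-1) - 12 = 10 - 12 = -2)
Y(s, R) = 2*s
(l(20) + Y(w(-4), y))*750 = (20 + 2*(5*(-4)))*750 = (20 + 2*(-20))*750 = (20 - 40)*750 = -20*750 = -15000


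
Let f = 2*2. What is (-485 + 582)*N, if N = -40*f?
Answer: -15520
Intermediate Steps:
f = 4
N = -160 (N = -40*4 = -160)
(-485 + 582)*N = (-485 + 582)*(-160) = 97*(-160) = -15520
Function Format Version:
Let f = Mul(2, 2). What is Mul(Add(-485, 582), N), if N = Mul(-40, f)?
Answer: -15520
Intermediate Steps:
f = 4
N = -160 (N = Mul(-40, 4) = -160)
Mul(Add(-485, 582), N) = Mul(Add(-485, 582), -160) = Mul(97, -160) = -15520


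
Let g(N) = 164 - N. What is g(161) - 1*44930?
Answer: -44927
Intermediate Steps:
g(161) - 1*44930 = (164 - 1*161) - 1*44930 = (164 - 161) - 44930 = 3 - 44930 = -44927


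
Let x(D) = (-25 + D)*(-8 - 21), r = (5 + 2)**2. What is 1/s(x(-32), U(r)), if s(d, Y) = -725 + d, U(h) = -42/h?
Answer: 1/928 ≈ 0.0010776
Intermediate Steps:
r = 49 (r = 7**2 = 49)
x(D) = 725 - 29*D (x(D) = (-25 + D)*(-29) = 725 - 29*D)
1/s(x(-32), U(r)) = 1/(-725 + (725 - 29*(-32))) = 1/(-725 + (725 + 928)) = 1/(-725 + 1653) = 1/928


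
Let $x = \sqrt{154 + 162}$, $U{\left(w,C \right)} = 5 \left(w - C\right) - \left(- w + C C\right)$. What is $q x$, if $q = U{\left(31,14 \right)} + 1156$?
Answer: $2152 \sqrt{79} \approx 19127.0$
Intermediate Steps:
$U{\left(w,C \right)} = - C^{2} - 5 C + 6 w$ ($U{\left(w,C \right)} = \left(- 5 C + 5 w\right) - \left(C^{2} - w\right) = - C^{2} - 5 C + 6 w$)
$x = 2 \sqrt{79}$ ($x = \sqrt{316} = 2 \sqrt{79} \approx 17.776$)
$q = 1076$ ($q = \left(- 14^{2} - 70 + 6 \cdot 31\right) + 1156 = \left(\left(-1\right) 196 - 70 + 186\right) + 1156 = \left(-196 - 70 + 186\right) + 1156 = -80 + 1156 = 1076$)
$q x = 1076 \cdot 2 \sqrt{79} = 2152 \sqrt{79}$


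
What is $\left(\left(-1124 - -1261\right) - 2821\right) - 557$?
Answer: $-3241$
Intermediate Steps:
$\left(\left(-1124 - -1261\right) - 2821\right) - 557 = \left(\left(-1124 + 1261\right) - 2821\right) - 557 = \left(137 - 2821\right) - 557 = -2684 - 557 = -3241$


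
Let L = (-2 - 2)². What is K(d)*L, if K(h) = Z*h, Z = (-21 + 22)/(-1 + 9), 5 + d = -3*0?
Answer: -10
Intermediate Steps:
d = -5 (d = -5 - 3*0 = -5 + 0 = -5)
L = 16 (L = (-4)² = 16)
Z = ⅛ (Z = 1/8 = 1*(⅛) = ⅛ ≈ 0.12500)
K(h) = h/8
K(d)*L = ((⅛)*(-5))*16 = -5/8*16 = -10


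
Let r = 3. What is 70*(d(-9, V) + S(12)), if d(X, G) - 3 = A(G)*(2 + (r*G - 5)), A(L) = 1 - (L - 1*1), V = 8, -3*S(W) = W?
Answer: -8890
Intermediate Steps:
S(W) = -W/3
A(L) = 2 - L (A(L) = 1 - (L - 1) = 1 - (-1 + L) = 1 + (1 - L) = 2 - L)
d(X, G) = 3 + (-3 + 3*G)*(2 - G) (d(X, G) = 3 + (2 - G)*(2 + (3*G - 5)) = 3 + (2 - G)*(2 + (-5 + 3*G)) = 3 + (2 - G)*(-3 + 3*G) = 3 + (-3 + 3*G)*(2 - G))
70*(d(-9, V) + S(12)) = 70*((-3 + 3*8 - 3*8*(-2 + 8)) - 1/3*12) = 70*((-3 + 24 - 3*8*6) - 4) = 70*((-3 + 24 - 144) - 4) = 70*(-123 - 4) = 70*(-127) = -8890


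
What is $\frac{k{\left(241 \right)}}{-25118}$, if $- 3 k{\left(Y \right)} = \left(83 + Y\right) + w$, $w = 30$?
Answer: $\frac{59}{12559} \approx 0.0046978$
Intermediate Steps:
$k{\left(Y \right)} = - \frac{113}{3} - \frac{Y}{3}$ ($k{\left(Y \right)} = - \frac{\left(83 + Y\right) + 30}{3} = - \frac{113 + Y}{3} = - \frac{113}{3} - \frac{Y}{3}$)
$\frac{k{\left(241 \right)}}{-25118} = \frac{- \frac{113}{3} - \frac{241}{3}}{-25118} = \left(- \frac{113}{3} - \frac{241}{3}\right) \left(- \frac{1}{25118}\right) = \left(-118\right) \left(- \frac{1}{25118}\right) = \frac{59}{12559}$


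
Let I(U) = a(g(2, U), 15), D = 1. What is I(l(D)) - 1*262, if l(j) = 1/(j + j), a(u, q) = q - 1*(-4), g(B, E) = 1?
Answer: -243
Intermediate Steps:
a(u, q) = 4 + q (a(u, q) = q + 4 = 4 + q)
l(j) = 1/(2*j)
I(U) = 19 (I(U) = 4 + 15 = 19)
I(l(D)) - 1*262 = 19 - 1*262 = 19 - 262 = -243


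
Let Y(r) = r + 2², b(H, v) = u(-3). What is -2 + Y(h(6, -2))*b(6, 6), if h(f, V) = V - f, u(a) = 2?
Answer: -10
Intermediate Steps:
b(H, v) = 2
Y(r) = 4 + r (Y(r) = r + 4 = 4 + r)
-2 + Y(h(6, -2))*b(6, 6) = -2 + (4 + (-2 - 1*6))*2 = -2 + (4 + (-2 - 6))*2 = -2 + (4 - 8)*2 = -2 - 4*2 = -2 - 8 = -10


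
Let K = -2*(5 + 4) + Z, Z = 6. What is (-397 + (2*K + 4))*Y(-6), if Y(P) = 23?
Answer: -9591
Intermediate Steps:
K = -12 (K = -2*(5 + 4) + 6 = -2*9 + 6 = -18 + 6 = -12)
(-397 + (2*K + 4))*Y(-6) = (-397 + (2*(-12) + 4))*23 = (-397 + (-24 + 4))*23 = (-397 - 20)*23 = -417*23 = -9591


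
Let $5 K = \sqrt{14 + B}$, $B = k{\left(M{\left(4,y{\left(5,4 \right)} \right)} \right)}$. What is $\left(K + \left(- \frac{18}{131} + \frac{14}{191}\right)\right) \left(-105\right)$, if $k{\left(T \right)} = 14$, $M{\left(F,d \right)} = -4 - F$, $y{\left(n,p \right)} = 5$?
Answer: $\frac{168420}{25021} - 42 \sqrt{7} \approx -104.39$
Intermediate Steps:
$B = 14$
$K = \frac{2 \sqrt{7}}{5}$ ($K = \frac{\sqrt{14 + 14}}{5} = \frac{\sqrt{28}}{5} = \frac{2 \sqrt{7}}{5} \approx 1.0583$)
$\left(K + \left(- \frac{18}{131} + \frac{14}{191}\right)\right) \left(-105\right) = \left(\frac{2 \sqrt{7}}{5} + \left(- \frac{18}{131} + \frac{14}{191}\right)\right) \left(-105\right) = \left(\frac{2 \sqrt{7}}{5} - \frac{1604}{25021}\right) \left(-105\right) = \left(- \frac{1604}{25021} + \frac{2 \sqrt{7}}{5}\right) \left(-105\right) = \frac{168420}{25021} - 42 \sqrt{7}$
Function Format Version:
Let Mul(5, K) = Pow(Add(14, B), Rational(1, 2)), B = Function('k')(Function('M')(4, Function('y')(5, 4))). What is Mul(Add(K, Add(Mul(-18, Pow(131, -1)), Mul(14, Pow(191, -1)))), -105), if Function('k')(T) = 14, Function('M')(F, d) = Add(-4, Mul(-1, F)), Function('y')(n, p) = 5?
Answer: Add(Rational(168420, 25021), Mul(-42, Pow(7, Rational(1, 2)))) ≈ -104.39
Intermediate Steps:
B = 14
K = Mul(Rational(2, 5), Pow(7, Rational(1, 2))) (K = Mul(Rational(1, 5), Pow(Add(14, 14), Rational(1, 2))) = Mul(Rational(1, 5), Pow(28, Rational(1, 2))) = Mul(Rational(1, 5), Mul(2, Pow(7, Rational(1, 2)))) = Mul(Rational(2, 5), Pow(7, Rational(1, 2))) ≈ 1.0583)
Mul(Add(K, Add(Mul(-18, Pow(131, -1)), Mul(14, Pow(191, -1)))), -105) = Mul(Add(Mul(Rational(2, 5), Pow(7, Rational(1, 2))), Add(Mul(-18, Pow(131, -1)), Mul(14, Pow(191, -1)))), -105) = Mul(Add(Mul(Rational(2, 5), Pow(7, Rational(1, 2))), Add(Mul(-18, Rational(1, 131)), Mul(14, Rational(1, 191)))), -105) = Mul(Add(Mul(Rational(2, 5), Pow(7, Rational(1, 2))), Add(Rational(-18, 131), Rational(14, 191))), -105) = Mul(Add(Mul(Rational(2, 5), Pow(7, Rational(1, 2))), Rational(-1604, 25021)), -105) = Mul(Add(Rational(-1604, 25021), Mul(Rational(2, 5), Pow(7, Rational(1, 2)))), -105) = Add(Rational(168420, 25021), Mul(-42, Pow(7, Rational(1, 2))))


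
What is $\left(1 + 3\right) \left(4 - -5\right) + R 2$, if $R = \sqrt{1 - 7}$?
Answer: $36 + 2 i \sqrt{6} \approx 36.0 + 4.899 i$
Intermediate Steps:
$R = i \sqrt{6}$ ($R = \sqrt{-6} = i \sqrt{6} \approx 2.4495 i$)
$\left(1 + 3\right) \left(4 - -5\right) + R 2 = \left(1 + 3\right) \left(4 - -5\right) + i \sqrt{6} \cdot 2 = 4 \left(4 + 5\right) + 2 i \sqrt{6} = 4 \cdot 9 + 2 i \sqrt{6} = 36 + 2 i \sqrt{6}$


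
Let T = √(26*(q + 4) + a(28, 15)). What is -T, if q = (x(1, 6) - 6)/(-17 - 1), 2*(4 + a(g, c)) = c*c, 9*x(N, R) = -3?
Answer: -√71814/18 ≈ -14.888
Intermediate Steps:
x(N, R) = -⅓ (x(N, R) = (⅑)*(-3) = -⅓)
a(g, c) = -4 + c²/2 (a(g, c) = -4 + (c*c)/2 = -4 + c²/2)
q = 19/54 (q = (-⅓ - 6)/(-17 - 1) = -19/3/(-18) = -19/3*(-1/18) = 19/54 ≈ 0.35185)
T = √71814/18 (T = √(26*(19/54 + 4) + (-4 + (½)*15²)) = √(26*(235/54) + (-4 + (½)*225)) = √(3055/27 + (-4 + 225/2)) = √(3055/27 + 217/2) = √(11969/54) = √71814/18 ≈ 14.888)
-T = -√71814/18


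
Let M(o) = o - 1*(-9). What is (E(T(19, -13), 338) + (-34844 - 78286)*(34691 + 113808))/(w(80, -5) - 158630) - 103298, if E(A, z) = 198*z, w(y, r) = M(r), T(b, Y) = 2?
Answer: 15918323/6101 ≈ 2609.1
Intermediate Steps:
M(o) = 9 + o (M(o) = o + 9 = 9 + o)
w(y, r) = 9 + r
(E(T(19, -13), 338) + (-34844 - 78286)*(34691 + 113808))/(w(80, -5) - 158630) - 103298 = (198*338 + (-34844 - 78286)*(34691 + 113808))/((9 - 5) - 158630) - 103298 = (66924 - 113130*148499)/(4 - 158630) - 103298 = (66924 - 16799691870)/(-158626) - 103298 = -16799624946*(-1/158626) - 103298 = 646139421/6101 - 103298 = 15918323/6101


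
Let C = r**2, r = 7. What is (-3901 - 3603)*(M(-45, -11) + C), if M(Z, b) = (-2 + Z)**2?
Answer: -16944032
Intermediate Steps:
C = 49 (C = 7**2 = 49)
(-3901 - 3603)*(M(-45, -11) + C) = (-3901 - 3603)*((-2 - 45)**2 + 49) = -7504*((-47)**2 + 49) = -7504*(2209 + 49) = -7504*2258 = -16944032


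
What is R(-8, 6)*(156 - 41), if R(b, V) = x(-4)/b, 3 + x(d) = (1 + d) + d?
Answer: 575/4 ≈ 143.75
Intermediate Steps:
x(d) = -2 + 2*d (x(d) = -3 + ((1 + d) + d) = -3 + (1 + 2*d) = -2 + 2*d)
R(b, V) = -10/b (R(b, V) = (-2 + 2*(-4))/b = (-2 - 8)/b = -10/b)
R(-8, 6)*(156 - 41) = (-10/(-8))*(156 - 41) = -10*(-⅛)*115 = (5/4)*115 = 575/4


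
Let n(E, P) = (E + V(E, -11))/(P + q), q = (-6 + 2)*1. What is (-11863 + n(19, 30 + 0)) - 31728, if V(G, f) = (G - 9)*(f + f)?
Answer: -1133567/26 ≈ -43599.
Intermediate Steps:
V(G, f) = 2*f*(-9 + G) (V(G, f) = (-9 + G)*(2*f) = 2*f*(-9 + G))
q = -4 (q = -4*1 = -4)
n(E, P) = (198 - 21*E)/(-4 + P) (n(E, P) = (E + 2*(-11)*(-9 + E))/(P - 4) = (E + (198 - 22*E))/(-4 + P) = (198 - 21*E)/(-4 + P))
(-11863 + n(19, 30 + 0)) - 31728 = (-11863 + 3*(66 - 7*19)/(-4 + (30 + 0))) - 31728 = (-11863 + 3*(66 - 133)/(-4 + 30)) - 31728 = (-11863 + 3*(-67)/26) - 31728 = (-11863 + 3*(1/26)*(-67)) - 31728 = (-11863 - 201/26) - 31728 = -308639/26 - 31728 = -1133567/26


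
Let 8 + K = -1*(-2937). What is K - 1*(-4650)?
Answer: 7579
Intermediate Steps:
K = 2929 (K = -8 - 1*(-2937) = -8 + 2937 = 2929)
K - 1*(-4650) = 2929 - 1*(-4650) = 2929 + 4650 = 7579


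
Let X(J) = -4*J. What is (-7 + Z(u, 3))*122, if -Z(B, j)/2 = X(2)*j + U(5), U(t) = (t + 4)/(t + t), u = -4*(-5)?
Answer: 23912/5 ≈ 4782.4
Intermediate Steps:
u = 20
U(t) = (4 + t)/(2*t) (U(t) = (4 + t)/((2*t)) = (4 + t)*(1/(2*t)) = (4 + t)/(2*t))
Z(B, j) = -9/5 + 16*j (Z(B, j) = -2*((-4*2)*j + (½)*(4 + 5)/5) = -2*(-8*j + (½)*(⅕)*9) = -2*(-8*j + 9/10) = -2*(9/10 - 8*j) = -9/5 + 16*j)
(-7 + Z(u, 3))*122 = (-7 + (-9/5 + 16*3))*122 = (-7 + (-9/5 + 48))*122 = (-7 + 231/5)*122 = (196/5)*122 = 23912/5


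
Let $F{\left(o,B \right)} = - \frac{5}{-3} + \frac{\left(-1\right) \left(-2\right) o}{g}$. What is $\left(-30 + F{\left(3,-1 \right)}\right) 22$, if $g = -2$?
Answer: $- \frac{2068}{3} \approx -689.33$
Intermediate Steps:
$F{\left(o,B \right)} = \frac{5}{3} - o$ ($F{\left(o,B \right)} = - \frac{5}{-3} + \frac{\left(-1\right) \left(-2\right) o}{-2} = \left(-5\right) \left(- \frac{1}{3}\right) + 2 o \left(- \frac{1}{2}\right) = \frac{5}{3} - o$)
$\left(-30 + F{\left(3,-1 \right)}\right) 22 = \left(-30 + \left(\frac{5}{3} - 3\right)\right) 22 = \left(-30 - \frac{4}{3}\right) 22 = \left(- \frac{94}{3}\right) 22 = - \frac{2068}{3}$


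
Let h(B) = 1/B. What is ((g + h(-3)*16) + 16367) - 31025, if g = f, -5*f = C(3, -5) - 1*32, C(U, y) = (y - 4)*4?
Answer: -219746/15 ≈ -14650.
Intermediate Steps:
C(U, y) = -16 + 4*y (C(U, y) = (-4 + y)*4 = -16 + 4*y)
f = 68/5 (f = -((-16 + 4*(-5)) - 1*32)/5 = -((-16 - 20) - 32)/5 = -(-36 - 32)/5 = -1/5*(-68) = 68/5 ≈ 13.600)
g = 68/5 ≈ 13.600
((g + h(-3)*16) + 16367) - 31025 = ((68/5 + 16/(-3)) + 16367) - 31025 = ((68/5 - 1/3*16) + 16367) - 31025 = ((68/5 - 16/3) + 16367) - 31025 = (124/15 + 16367) - 31025 = 245629/15 - 31025 = -219746/15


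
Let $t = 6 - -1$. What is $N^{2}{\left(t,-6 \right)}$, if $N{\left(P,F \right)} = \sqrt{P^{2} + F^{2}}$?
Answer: $85$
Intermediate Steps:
$t = 7$ ($t = 6 + 1 = 7$)
$N{\left(P,F \right)} = \sqrt{F^{2} + P^{2}}$
$N^{2}{\left(t,-6 \right)} = \left(\sqrt{\left(-6\right)^{2} + 7^{2}}\right)^{2} = \left(\sqrt{36 + 49}\right)^{2} = \left(\sqrt{85}\right)^{2} = 85$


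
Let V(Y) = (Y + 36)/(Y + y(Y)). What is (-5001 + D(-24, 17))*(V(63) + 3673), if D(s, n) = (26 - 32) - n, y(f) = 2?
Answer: -1199952256/65 ≈ -1.8461e+7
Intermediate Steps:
D(s, n) = -6 - n
V(Y) = (36 + Y)/(2 + Y) (V(Y) = (Y + 36)/(Y + 2) = (36 + Y)/(2 + Y))
(-5001 + D(-24, 17))*(V(63) + 3673) = (-5001 + (-6 - 1*17))*((36 + 63)/(2 + 63) + 3673) = (-5001 + (-6 - 17))*(99/65 + 3673) = (-5001 - 23)*((1/65)*99 + 3673) = -5024*(99/65 + 3673) = -5024*238844/65 = -1199952256/65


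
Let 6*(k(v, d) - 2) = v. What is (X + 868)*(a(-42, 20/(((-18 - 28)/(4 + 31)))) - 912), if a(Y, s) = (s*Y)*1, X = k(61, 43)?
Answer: -5523926/23 ≈ -2.4017e+5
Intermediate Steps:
k(v, d) = 2 + v/6
X = 73/6 (X = 2 + (1/6)*61 = 2 + 61/6 = 73/6 ≈ 12.167)
a(Y, s) = Y*s (a(Y, s) = (Y*s)*1 = Y*s)
(X + 868)*(a(-42, 20/(((-18 - 28)/(4 + 31)))) - 912) = (73/6 + 868)*(-840/((-18 - 28)/(4 + 31)) - 912) = 5281*(-840/((-46/35)) - 912)/6 = 5281*(-840/((-46*1/35)) - 912)/6 = 5281*(-840/(-46/35) - 912)/6 = 5281*(-840*(-35)/46 - 912)/6 = 5281*(-42*(-350/23) - 912)/6 = 5281*(14700/23 - 912)/6 = (5281/6)*(-6276/23) = -5523926/23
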